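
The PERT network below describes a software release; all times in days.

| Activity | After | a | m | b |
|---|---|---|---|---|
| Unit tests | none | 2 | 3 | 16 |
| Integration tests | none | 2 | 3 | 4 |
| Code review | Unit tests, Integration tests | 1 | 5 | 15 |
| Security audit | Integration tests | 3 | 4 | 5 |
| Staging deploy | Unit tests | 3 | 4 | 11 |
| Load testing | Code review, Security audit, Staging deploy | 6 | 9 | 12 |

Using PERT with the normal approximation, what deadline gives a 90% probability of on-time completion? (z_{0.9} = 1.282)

24.4 days

te_Unit tests = (2 + 4·3 + 16)/6 = 30/6 = 5; σ²_Unit tests = ((16−2)/6)² = 5.444
te_Integration tests = (2 + 4·3 + 4)/6 = 18/6 = 3; σ²_Integration tests = ((4−2)/6)² = 0.111
te_Code review = (1 + 4·5 + 15)/6 = 36/6 = 6; σ²_Code review = ((15−1)/6)² = 5.444
te_Security audit = (3 + 4·4 + 5)/6 = 24/6 = 4; σ²_Security audit = ((5−3)/6)² = 0.111
te_Staging deploy = (3 + 4·4 + 11)/6 = 30/6 = 5; σ²_Staging deploy = ((11−3)/6)² = 1.778
te_Load testing = (6 + 4·9 + 12)/6 = 54/6 = 9; σ²_Load testing = ((12−6)/6)² = 1.000

Forward pass:
ES_Unit tests = 0; EF_Unit tests = 5
ES_Integration tests = 0; EF_Integration tests = 3
ES_Code review = max(EF_Unit tests=5, EF_Integration tests=3) = 5; EF_Code review = 5+6 = 11
ES_Security audit = 3; EF_Security audit = 3+4 = 7
ES_Staging deploy = 5; EF_Staging deploy = 5+5 = 10
ES_Load testing = max(EF_Code review=11, EF_Security audit=7, EF_Staging deploy=10) = 11; EF_Load testing = 11+9 = 20
Expected project duration μ = 20 days. Critical path: Unit tests → Code review → Load testing.

Variance along critical path = 5.444 + 5.444 + 1.000 = 11.889; σ = 3.448 days.
D = μ + z·σ = 20 + 1.282·3.448 = 24.4 days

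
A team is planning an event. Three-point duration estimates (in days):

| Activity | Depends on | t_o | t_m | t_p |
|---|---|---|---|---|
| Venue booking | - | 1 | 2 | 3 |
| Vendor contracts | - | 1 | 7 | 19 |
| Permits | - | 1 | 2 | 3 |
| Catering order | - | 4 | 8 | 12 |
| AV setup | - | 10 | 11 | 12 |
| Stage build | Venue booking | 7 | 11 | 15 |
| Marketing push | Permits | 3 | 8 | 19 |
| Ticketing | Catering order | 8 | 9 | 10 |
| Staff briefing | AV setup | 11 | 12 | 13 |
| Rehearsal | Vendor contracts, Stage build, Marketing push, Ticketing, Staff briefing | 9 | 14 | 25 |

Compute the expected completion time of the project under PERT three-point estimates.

38 days

te_Venue booking = (1 + 4·2 + 3)/6 = 12/6 = 2
te_Vendor contracts = (1 + 4·7 + 19)/6 = 48/6 = 8
te_Permits = (1 + 4·2 + 3)/6 = 12/6 = 2
te_Catering order = (4 + 4·8 + 12)/6 = 48/6 = 8
te_AV setup = (10 + 4·11 + 12)/6 = 66/6 = 11
te_Stage build = (7 + 4·11 + 15)/6 = 66/6 = 11
te_Marketing push = (3 + 4·8 + 19)/6 = 54/6 = 9
te_Ticketing = (8 + 4·9 + 10)/6 = 54/6 = 9
te_Staff briefing = (11 + 4·12 + 13)/6 = 72/6 = 12
te_Rehearsal = (9 + 4·14 + 25)/6 = 90/6 = 15

Forward pass:
ES_Venue booking = 0; EF_Venue booking = 2
ES_Vendor contracts = 0; EF_Vendor contracts = 8
ES_Permits = 0; EF_Permits = 2
ES_Catering order = 0; EF_Catering order = 8
ES_AV setup = 0; EF_AV setup = 11
ES_Stage build = 2; EF_Stage build = 2+11 = 13
ES_Marketing push = 2; EF_Marketing push = 2+9 = 11
ES_Ticketing = 8; EF_Ticketing = 8+9 = 17
ES_Staff briefing = 11; EF_Staff briefing = 11+12 = 23
ES_Rehearsal = max(EF_Vendor contracts=8, EF_Stage build=13, EF_Marketing push=11, EF_Ticketing=17, EF_Staff briefing=23) = 23; EF_Rehearsal = 23+15 = 38
Expected project duration μ = 38 days. Critical path: AV setup → Staff briefing → Rehearsal.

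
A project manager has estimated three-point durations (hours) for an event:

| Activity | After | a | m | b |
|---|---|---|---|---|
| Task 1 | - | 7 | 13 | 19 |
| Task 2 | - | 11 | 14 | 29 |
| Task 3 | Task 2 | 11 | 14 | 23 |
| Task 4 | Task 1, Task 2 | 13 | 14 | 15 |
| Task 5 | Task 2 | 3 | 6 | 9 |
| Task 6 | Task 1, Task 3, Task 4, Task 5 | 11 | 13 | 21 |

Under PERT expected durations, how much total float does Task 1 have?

te_Task 1 = (7 + 4·13 + 19)/6 = 78/6 = 13
te_Task 2 = (11 + 4·14 + 29)/6 = 96/6 = 16
te_Task 3 = (11 + 4·14 + 23)/6 = 90/6 = 15
te_Task 4 = (13 + 4·14 + 15)/6 = 84/6 = 14
te_Task 5 = (3 + 4·6 + 9)/6 = 36/6 = 6
te_Task 6 = (11 + 4·13 + 21)/6 = 84/6 = 14

Forward pass:
ES_Task 1 = 0; EF_Task 1 = 13
ES_Task 2 = 0; EF_Task 2 = 16
ES_Task 3 = 16; EF_Task 3 = 16+15 = 31
ES_Task 4 = max(EF_Task 1=13, EF_Task 2=16) = 16; EF_Task 4 = 16+14 = 30
ES_Task 5 = 16; EF_Task 5 = 16+6 = 22
ES_Task 6 = max(EF_Task 1=13, EF_Task 3=31, EF_Task 4=30, EF_Task 5=22) = 31; EF_Task 6 = 31+14 = 45
Expected project duration μ = 45 hours. Critical path: Task 2 → Task 3 → Task 6.

Backward pass:
LF_Task 6 = 45; LS_Task 6 = 45−14 = 31
LF_Task 5 = LS_Task 6 = 31; LS_Task 5 = 31−6 = 25
LF_Task 4 = LS_Task 6 = 31; LS_Task 4 = 31−14 = 17
LF_Task 3 = LS_Task 6 = 31; LS_Task 3 = 31−15 = 16
LF_Task 2 = min(LS_Task 3=16, LS_Task 4=17, LS_Task 5=25) = 16; LS_Task 2 = 16−16 = 0
LF_Task 1 = min(LS_Task 4=17, LS_Task 6=31) = 17; LS_Task 1 = 17−13 = 4
Slack_Task 1 = LS_Task 1 − ES_Task 1 = 4 − 0 = 4

4 hours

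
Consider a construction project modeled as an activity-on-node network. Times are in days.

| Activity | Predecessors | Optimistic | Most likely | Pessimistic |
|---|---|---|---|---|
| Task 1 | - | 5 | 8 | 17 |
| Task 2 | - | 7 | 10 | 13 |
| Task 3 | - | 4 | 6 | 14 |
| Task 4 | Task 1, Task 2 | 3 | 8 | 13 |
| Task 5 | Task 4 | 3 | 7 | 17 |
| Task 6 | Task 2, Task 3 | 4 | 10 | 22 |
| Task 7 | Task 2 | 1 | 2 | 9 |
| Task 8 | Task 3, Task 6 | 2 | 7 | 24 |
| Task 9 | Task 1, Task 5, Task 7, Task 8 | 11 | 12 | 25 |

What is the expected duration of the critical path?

44 days

te_Task 1 = (5 + 4·8 + 17)/6 = 54/6 = 9
te_Task 2 = (7 + 4·10 + 13)/6 = 60/6 = 10
te_Task 3 = (4 + 4·6 + 14)/6 = 42/6 = 7
te_Task 4 = (3 + 4·8 + 13)/6 = 48/6 = 8
te_Task 5 = (3 + 4·7 + 17)/6 = 48/6 = 8
te_Task 6 = (4 + 4·10 + 22)/6 = 66/6 = 11
te_Task 7 = (1 + 4·2 + 9)/6 = 18/6 = 3
te_Task 8 = (2 + 4·7 + 24)/6 = 54/6 = 9
te_Task 9 = (11 + 4·12 + 25)/6 = 84/6 = 14

Forward pass:
ES_Task 1 = 0; EF_Task 1 = 9
ES_Task 2 = 0; EF_Task 2 = 10
ES_Task 3 = 0; EF_Task 3 = 7
ES_Task 4 = max(EF_Task 1=9, EF_Task 2=10) = 10; EF_Task 4 = 10+8 = 18
ES_Task 5 = 18; EF_Task 5 = 18+8 = 26
ES_Task 6 = max(EF_Task 2=10, EF_Task 3=7) = 10; EF_Task 6 = 10+11 = 21
ES_Task 7 = 10; EF_Task 7 = 10+3 = 13
ES_Task 8 = max(EF_Task 3=7, EF_Task 6=21) = 21; EF_Task 8 = 21+9 = 30
ES_Task 9 = max(EF_Task 1=9, EF_Task 5=26, EF_Task 7=13, EF_Task 8=30) = 30; EF_Task 9 = 30+14 = 44
Expected project duration μ = 44 days. Critical path: Task 2 → Task 6 → Task 8 → Task 9.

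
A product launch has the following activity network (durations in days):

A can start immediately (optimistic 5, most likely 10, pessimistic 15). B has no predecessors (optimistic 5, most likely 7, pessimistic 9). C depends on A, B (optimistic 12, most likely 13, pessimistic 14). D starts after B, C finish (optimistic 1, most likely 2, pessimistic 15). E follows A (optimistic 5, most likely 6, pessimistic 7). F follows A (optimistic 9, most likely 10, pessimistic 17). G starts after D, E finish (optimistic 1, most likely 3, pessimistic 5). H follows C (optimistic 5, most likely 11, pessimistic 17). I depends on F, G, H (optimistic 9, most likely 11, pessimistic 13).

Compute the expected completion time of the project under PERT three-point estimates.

te_A = (5 + 4·10 + 15)/6 = 60/6 = 10
te_B = (5 + 4·7 + 9)/6 = 42/6 = 7
te_C = (12 + 4·13 + 14)/6 = 78/6 = 13
te_D = (1 + 4·2 + 15)/6 = 24/6 = 4
te_E = (5 + 4·6 + 7)/6 = 36/6 = 6
te_F = (9 + 4·10 + 17)/6 = 66/6 = 11
te_G = (1 + 4·3 + 5)/6 = 18/6 = 3
te_H = (5 + 4·11 + 17)/6 = 66/6 = 11
te_I = (9 + 4·11 + 13)/6 = 66/6 = 11

Forward pass:
ES_A = 0; EF_A = 10
ES_B = 0; EF_B = 7
ES_C = max(EF_A=10, EF_B=7) = 10; EF_C = 10+13 = 23
ES_D = max(EF_B=7, EF_C=23) = 23; EF_D = 23+4 = 27
ES_E = 10; EF_E = 10+6 = 16
ES_F = 10; EF_F = 10+11 = 21
ES_G = max(EF_D=27, EF_E=16) = 27; EF_G = 27+3 = 30
ES_H = 23; EF_H = 23+11 = 34
ES_I = max(EF_F=21, EF_G=30, EF_H=34) = 34; EF_I = 34+11 = 45
Expected project duration μ = 45 days. Critical path: A → C → H → I.

45 days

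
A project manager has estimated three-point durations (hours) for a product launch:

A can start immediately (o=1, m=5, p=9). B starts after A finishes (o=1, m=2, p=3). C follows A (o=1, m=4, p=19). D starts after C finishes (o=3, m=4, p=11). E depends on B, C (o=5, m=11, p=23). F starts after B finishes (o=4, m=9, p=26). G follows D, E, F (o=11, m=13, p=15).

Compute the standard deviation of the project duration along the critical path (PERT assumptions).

4.50 hours

te_A = (1 + 4·5 + 9)/6 = 30/6 = 5; σ²_A = ((9−1)/6)² = 1.778
te_B = (1 + 4·2 + 3)/6 = 12/6 = 2; σ²_B = ((3−1)/6)² = 0.111
te_C = (1 + 4·4 + 19)/6 = 36/6 = 6; σ²_C = ((19−1)/6)² = 9.000
te_D = (3 + 4·4 + 11)/6 = 30/6 = 5; σ²_D = ((11−3)/6)² = 1.778
te_E = (5 + 4·11 + 23)/6 = 72/6 = 12; σ²_E = ((23−5)/6)² = 9.000
te_F = (4 + 4·9 + 26)/6 = 66/6 = 11; σ²_F = ((26−4)/6)² = 13.444
te_G = (11 + 4·13 + 15)/6 = 78/6 = 13; σ²_G = ((15−11)/6)² = 0.444

Forward pass:
ES_A = 0; EF_A = 5
ES_B = 5; EF_B = 5+2 = 7
ES_C = 5; EF_C = 5+6 = 11
ES_D = 11; EF_D = 11+5 = 16
ES_E = max(EF_B=7, EF_C=11) = 11; EF_E = 11+12 = 23
ES_F = 7; EF_F = 7+11 = 18
ES_G = max(EF_D=16, EF_E=23, EF_F=18) = 23; EF_G = 23+13 = 36
Expected project duration μ = 36 hours. Critical path: A → C → E → G.

Variance along critical path = 1.778 + 9.000 + 9.000 + 0.444 = 20.222
σ = √20.222 = 4.497 hours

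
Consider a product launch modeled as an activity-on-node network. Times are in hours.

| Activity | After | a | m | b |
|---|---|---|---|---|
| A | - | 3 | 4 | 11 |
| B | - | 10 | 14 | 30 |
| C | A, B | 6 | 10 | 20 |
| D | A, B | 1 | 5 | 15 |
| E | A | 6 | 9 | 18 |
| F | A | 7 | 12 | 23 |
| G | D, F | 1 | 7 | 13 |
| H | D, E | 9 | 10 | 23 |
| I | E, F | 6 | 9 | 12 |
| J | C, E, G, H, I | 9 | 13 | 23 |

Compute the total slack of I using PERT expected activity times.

te_A = (3 + 4·4 + 11)/6 = 30/6 = 5
te_B = (10 + 4·14 + 30)/6 = 96/6 = 16
te_C = (6 + 4·10 + 20)/6 = 66/6 = 11
te_D = (1 + 4·5 + 15)/6 = 36/6 = 6
te_E = (6 + 4·9 + 18)/6 = 60/6 = 10
te_F = (7 + 4·12 + 23)/6 = 78/6 = 13
te_G = (1 + 4·7 + 13)/6 = 42/6 = 7
te_H = (9 + 4·10 + 23)/6 = 72/6 = 12
te_I = (6 + 4·9 + 12)/6 = 54/6 = 9
te_J = (9 + 4·13 + 23)/6 = 84/6 = 14

Forward pass:
ES_A = 0; EF_A = 5
ES_B = 0; EF_B = 16
ES_C = max(EF_A=5, EF_B=16) = 16; EF_C = 16+11 = 27
ES_D = max(EF_A=5, EF_B=16) = 16; EF_D = 16+6 = 22
ES_E = 5; EF_E = 5+10 = 15
ES_F = 5; EF_F = 5+13 = 18
ES_G = max(EF_D=22, EF_F=18) = 22; EF_G = 22+7 = 29
ES_H = max(EF_D=22, EF_E=15) = 22; EF_H = 22+12 = 34
ES_I = max(EF_E=15, EF_F=18) = 18; EF_I = 18+9 = 27
ES_J = max(EF_C=27, EF_E=15, EF_G=29, EF_H=34, EF_I=27) = 34; EF_J = 34+14 = 48
Expected project duration μ = 48 hours. Critical path: B → D → H → J.

Backward pass:
LF_J = 48; LS_J = 48−14 = 34
LF_I = LS_J = 34; LS_I = 34−9 = 25
LF_H = LS_J = 34; LS_H = 34−12 = 22
LF_G = LS_J = 34; LS_G = 34−7 = 27
LF_F = min(LS_G=27, LS_I=25) = 25; LS_F = 25−13 = 12
LF_E = min(LS_H=22, LS_I=25, LS_J=34) = 22; LS_E = 22−10 = 12
LF_D = min(LS_G=27, LS_H=22) = 22; LS_D = 22−6 = 16
LF_C = LS_J = 34; LS_C = 34−11 = 23
LF_B = min(LS_C=23, LS_D=16) = 16; LS_B = 16−16 = 0
LF_A = min(LS_C=23, LS_D=16, LS_E=12, LS_F=12) = 12; LS_A = 12−5 = 7
Slack_I = LS_I − ES_I = 25 − 18 = 7

7 hours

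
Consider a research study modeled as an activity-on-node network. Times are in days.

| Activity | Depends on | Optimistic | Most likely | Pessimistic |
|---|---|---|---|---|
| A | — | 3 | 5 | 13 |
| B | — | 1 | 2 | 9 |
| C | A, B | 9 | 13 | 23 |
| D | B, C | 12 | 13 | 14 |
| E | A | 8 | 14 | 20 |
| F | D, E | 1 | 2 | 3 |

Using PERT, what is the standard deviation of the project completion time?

2.91 days

te_A = (3 + 4·5 + 13)/6 = 36/6 = 6; σ²_A = ((13−3)/6)² = 2.778
te_B = (1 + 4·2 + 9)/6 = 18/6 = 3; σ²_B = ((9−1)/6)² = 1.778
te_C = (9 + 4·13 + 23)/6 = 84/6 = 14; σ²_C = ((23−9)/6)² = 5.444
te_D = (12 + 4·13 + 14)/6 = 78/6 = 13; σ²_D = ((14−12)/6)² = 0.111
te_E = (8 + 4·14 + 20)/6 = 84/6 = 14; σ²_E = ((20−8)/6)² = 4.000
te_F = (1 + 4·2 + 3)/6 = 12/6 = 2; σ²_F = ((3−1)/6)² = 0.111

Forward pass:
ES_A = 0; EF_A = 6
ES_B = 0; EF_B = 3
ES_C = max(EF_A=6, EF_B=3) = 6; EF_C = 6+14 = 20
ES_D = max(EF_B=3, EF_C=20) = 20; EF_D = 20+13 = 33
ES_E = 6; EF_E = 6+14 = 20
ES_F = max(EF_D=33, EF_E=20) = 33; EF_F = 33+2 = 35
Expected project duration μ = 35 days. Critical path: A → C → D → F.

Variance along critical path = 2.778 + 5.444 + 0.111 + 0.111 = 8.444
σ = √8.444 = 2.906 days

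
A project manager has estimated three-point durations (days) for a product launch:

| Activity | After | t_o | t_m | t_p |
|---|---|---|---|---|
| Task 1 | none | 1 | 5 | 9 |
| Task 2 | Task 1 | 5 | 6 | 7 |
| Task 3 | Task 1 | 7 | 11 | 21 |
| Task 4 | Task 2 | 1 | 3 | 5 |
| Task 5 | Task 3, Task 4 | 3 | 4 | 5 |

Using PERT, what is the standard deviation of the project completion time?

2.71 days

te_Task 1 = (1 + 4·5 + 9)/6 = 30/6 = 5; σ²_Task 1 = ((9−1)/6)² = 1.778
te_Task 2 = (5 + 4·6 + 7)/6 = 36/6 = 6; σ²_Task 2 = ((7−5)/6)² = 0.111
te_Task 3 = (7 + 4·11 + 21)/6 = 72/6 = 12; σ²_Task 3 = ((21−7)/6)² = 5.444
te_Task 4 = (1 + 4·3 + 5)/6 = 18/6 = 3; σ²_Task 4 = ((5−1)/6)² = 0.444
te_Task 5 = (3 + 4·4 + 5)/6 = 24/6 = 4; σ²_Task 5 = ((5−3)/6)² = 0.111

Forward pass:
ES_Task 1 = 0; EF_Task 1 = 5
ES_Task 2 = 5; EF_Task 2 = 5+6 = 11
ES_Task 3 = 5; EF_Task 3 = 5+12 = 17
ES_Task 4 = 11; EF_Task 4 = 11+3 = 14
ES_Task 5 = max(EF_Task 3=17, EF_Task 4=14) = 17; EF_Task 5 = 17+4 = 21
Expected project duration μ = 21 days. Critical path: Task 1 → Task 3 → Task 5.

Variance along critical path = 1.778 + 5.444 + 0.111 = 7.333
σ = √7.333 = 2.708 days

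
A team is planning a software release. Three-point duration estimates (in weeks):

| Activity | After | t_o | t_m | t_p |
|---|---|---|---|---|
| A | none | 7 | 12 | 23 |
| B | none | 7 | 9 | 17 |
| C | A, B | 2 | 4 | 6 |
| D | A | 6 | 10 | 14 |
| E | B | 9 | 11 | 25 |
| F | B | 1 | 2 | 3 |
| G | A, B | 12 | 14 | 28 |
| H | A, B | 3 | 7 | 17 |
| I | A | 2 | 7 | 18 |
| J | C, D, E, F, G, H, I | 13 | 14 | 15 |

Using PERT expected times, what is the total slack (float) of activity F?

17 weeks

te_A = (7 + 4·12 + 23)/6 = 78/6 = 13
te_B = (7 + 4·9 + 17)/6 = 60/6 = 10
te_C = (2 + 4·4 + 6)/6 = 24/6 = 4
te_D = (6 + 4·10 + 14)/6 = 60/6 = 10
te_E = (9 + 4·11 + 25)/6 = 78/6 = 13
te_F = (1 + 4·2 + 3)/6 = 12/6 = 2
te_G = (12 + 4·14 + 28)/6 = 96/6 = 16
te_H = (3 + 4·7 + 17)/6 = 48/6 = 8
te_I = (2 + 4·7 + 18)/6 = 48/6 = 8
te_J = (13 + 4·14 + 15)/6 = 84/6 = 14

Forward pass:
ES_A = 0; EF_A = 13
ES_B = 0; EF_B = 10
ES_C = max(EF_A=13, EF_B=10) = 13; EF_C = 13+4 = 17
ES_D = 13; EF_D = 13+10 = 23
ES_E = 10; EF_E = 10+13 = 23
ES_F = 10; EF_F = 10+2 = 12
ES_G = max(EF_A=13, EF_B=10) = 13; EF_G = 13+16 = 29
ES_H = max(EF_A=13, EF_B=10) = 13; EF_H = 13+8 = 21
ES_I = 13; EF_I = 13+8 = 21
ES_J = max(EF_C=17, EF_D=23, EF_E=23, EF_F=12, EF_G=29, EF_H=21, EF_I=21) = 29; EF_J = 29+14 = 43
Expected project duration μ = 43 weeks. Critical path: A → G → J.

Backward pass:
LF_J = 43; LS_J = 43−14 = 29
LF_I = LS_J = 29; LS_I = 29−8 = 21
LF_H = LS_J = 29; LS_H = 29−8 = 21
LF_G = LS_J = 29; LS_G = 29−16 = 13
LF_F = LS_J = 29; LS_F = 29−2 = 27
LF_E = LS_J = 29; LS_E = 29−13 = 16
LF_D = LS_J = 29; LS_D = 29−10 = 19
LF_C = LS_J = 29; LS_C = 29−4 = 25
LF_B = min(LS_C=25, LS_E=16, LS_F=27, LS_G=13, LS_H=21) = 13; LS_B = 13−10 = 3
LF_A = min(LS_C=25, LS_D=19, LS_G=13, LS_H=21, LS_I=21) = 13; LS_A = 13−13 = 0
Slack_F = LS_F − ES_F = 27 − 10 = 17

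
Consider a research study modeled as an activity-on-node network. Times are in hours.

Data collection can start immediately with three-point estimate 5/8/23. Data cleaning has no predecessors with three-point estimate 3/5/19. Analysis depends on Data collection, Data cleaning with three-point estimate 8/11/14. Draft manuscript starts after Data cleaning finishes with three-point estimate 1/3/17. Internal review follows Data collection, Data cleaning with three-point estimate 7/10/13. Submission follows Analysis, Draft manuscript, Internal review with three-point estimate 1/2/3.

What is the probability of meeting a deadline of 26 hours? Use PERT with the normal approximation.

te_Data collection = (5 + 4·8 + 23)/6 = 60/6 = 10; σ²_Data collection = ((23−5)/6)² = 9.000
te_Data cleaning = (3 + 4·5 + 19)/6 = 42/6 = 7; σ²_Data cleaning = ((19−3)/6)² = 7.111
te_Analysis = (8 + 4·11 + 14)/6 = 66/6 = 11; σ²_Analysis = ((14−8)/6)² = 1.000
te_Draft manuscript = (1 + 4·3 + 17)/6 = 30/6 = 5; σ²_Draft manuscript = ((17−1)/6)² = 7.111
te_Internal review = (7 + 4·10 + 13)/6 = 60/6 = 10; σ²_Internal review = ((13−7)/6)² = 1.000
te_Submission = (1 + 4·2 + 3)/6 = 12/6 = 2; σ²_Submission = ((3−1)/6)² = 0.111

Forward pass:
ES_Data collection = 0; EF_Data collection = 10
ES_Data cleaning = 0; EF_Data cleaning = 7
ES_Analysis = max(EF_Data collection=10, EF_Data cleaning=7) = 10; EF_Analysis = 10+11 = 21
ES_Draft manuscript = 7; EF_Draft manuscript = 7+5 = 12
ES_Internal review = max(EF_Data collection=10, EF_Data cleaning=7) = 10; EF_Internal review = 10+10 = 20
ES_Submission = max(EF_Analysis=21, EF_Draft manuscript=12, EF_Internal review=20) = 21; EF_Submission = 21+2 = 23
Expected project duration μ = 23 hours. Critical path: Data collection → Analysis → Submission.

Variance along critical path = 9.000 + 1.000 + 0.111 = 10.111; σ = √10.111 = 3.180 hours.
Z = (26 − 23) / 3.180 = 0.943
P(T ≤ 26) = Φ(0.943) ≈ 0.827

0.827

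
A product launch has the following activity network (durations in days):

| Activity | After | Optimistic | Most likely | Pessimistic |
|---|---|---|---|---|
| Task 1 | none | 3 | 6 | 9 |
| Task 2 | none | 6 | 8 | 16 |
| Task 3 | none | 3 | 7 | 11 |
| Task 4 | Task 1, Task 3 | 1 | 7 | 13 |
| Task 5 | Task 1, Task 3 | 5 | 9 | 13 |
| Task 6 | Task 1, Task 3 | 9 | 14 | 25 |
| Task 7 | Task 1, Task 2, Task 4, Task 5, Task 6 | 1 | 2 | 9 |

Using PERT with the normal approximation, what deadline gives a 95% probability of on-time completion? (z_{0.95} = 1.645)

30.4 days

te_Task 1 = (3 + 4·6 + 9)/6 = 36/6 = 6; σ²_Task 1 = ((9−3)/6)² = 1.000
te_Task 2 = (6 + 4·8 + 16)/6 = 54/6 = 9; σ²_Task 2 = ((16−6)/6)² = 2.778
te_Task 3 = (3 + 4·7 + 11)/6 = 42/6 = 7; σ²_Task 3 = ((11−3)/6)² = 1.778
te_Task 4 = (1 + 4·7 + 13)/6 = 42/6 = 7; σ²_Task 4 = ((13−1)/6)² = 4.000
te_Task 5 = (5 + 4·9 + 13)/6 = 54/6 = 9; σ²_Task 5 = ((13−5)/6)² = 1.778
te_Task 6 = (9 + 4·14 + 25)/6 = 90/6 = 15; σ²_Task 6 = ((25−9)/6)² = 7.111
te_Task 7 = (1 + 4·2 + 9)/6 = 18/6 = 3; σ²_Task 7 = ((9−1)/6)² = 1.778

Forward pass:
ES_Task 1 = 0; EF_Task 1 = 6
ES_Task 2 = 0; EF_Task 2 = 9
ES_Task 3 = 0; EF_Task 3 = 7
ES_Task 4 = max(EF_Task 1=6, EF_Task 3=7) = 7; EF_Task 4 = 7+7 = 14
ES_Task 5 = max(EF_Task 1=6, EF_Task 3=7) = 7; EF_Task 5 = 7+9 = 16
ES_Task 6 = max(EF_Task 1=6, EF_Task 3=7) = 7; EF_Task 6 = 7+15 = 22
ES_Task 7 = max(EF_Task 1=6, EF_Task 2=9, EF_Task 4=14, EF_Task 5=16, EF_Task 6=22) = 22; EF_Task 7 = 22+3 = 25
Expected project duration μ = 25 days. Critical path: Task 3 → Task 6 → Task 7.

Variance along critical path = 1.778 + 7.111 + 1.778 = 10.667; σ = 3.266 days.
D = μ + z·σ = 25 + 1.645·3.266 = 30.4 days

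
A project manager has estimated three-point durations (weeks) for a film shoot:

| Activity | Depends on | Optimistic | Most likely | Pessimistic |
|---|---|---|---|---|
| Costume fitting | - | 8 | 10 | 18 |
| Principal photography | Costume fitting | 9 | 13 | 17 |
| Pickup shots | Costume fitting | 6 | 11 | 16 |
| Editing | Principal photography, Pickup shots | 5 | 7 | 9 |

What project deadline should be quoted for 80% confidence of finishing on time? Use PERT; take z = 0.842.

32.9 weeks

te_Costume fitting = (8 + 4·10 + 18)/6 = 66/6 = 11; σ²_Costume fitting = ((18−8)/6)² = 2.778
te_Principal photography = (9 + 4·13 + 17)/6 = 78/6 = 13; σ²_Principal photography = ((17−9)/6)² = 1.778
te_Pickup shots = (6 + 4·11 + 16)/6 = 66/6 = 11; σ²_Pickup shots = ((16−6)/6)² = 2.778
te_Editing = (5 + 4·7 + 9)/6 = 42/6 = 7; σ²_Editing = ((9−5)/6)² = 0.444

Forward pass:
ES_Costume fitting = 0; EF_Costume fitting = 11
ES_Principal photography = 11; EF_Principal photography = 11+13 = 24
ES_Pickup shots = 11; EF_Pickup shots = 11+11 = 22
ES_Editing = max(EF_Principal photography=24, EF_Pickup shots=22) = 24; EF_Editing = 24+7 = 31
Expected project duration μ = 31 weeks. Critical path: Costume fitting → Principal photography → Editing.

Variance along critical path = 2.778 + 1.778 + 0.444 = 5.000; σ = 2.236 weeks.
D = μ + z·σ = 31 + 0.842·2.236 = 32.9 weeks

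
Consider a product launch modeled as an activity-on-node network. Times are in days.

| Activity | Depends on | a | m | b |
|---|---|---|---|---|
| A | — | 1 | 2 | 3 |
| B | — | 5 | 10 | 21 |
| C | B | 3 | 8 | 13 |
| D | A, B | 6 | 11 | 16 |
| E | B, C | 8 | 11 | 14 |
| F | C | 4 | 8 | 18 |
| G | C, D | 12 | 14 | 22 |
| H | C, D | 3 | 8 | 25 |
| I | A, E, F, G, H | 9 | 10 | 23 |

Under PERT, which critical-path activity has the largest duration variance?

B

te_A = (1 + 4·2 + 3)/6 = 12/6 = 2; σ²_A = ((3−1)/6)² = 0.111
te_B = (5 + 4·10 + 21)/6 = 66/6 = 11; σ²_B = ((21−5)/6)² = 7.111
te_C = (3 + 4·8 + 13)/6 = 48/6 = 8; σ²_C = ((13−3)/6)² = 2.778
te_D = (6 + 4·11 + 16)/6 = 66/6 = 11; σ²_D = ((16−6)/6)² = 2.778
te_E = (8 + 4·11 + 14)/6 = 66/6 = 11; σ²_E = ((14−8)/6)² = 1.000
te_F = (4 + 4·8 + 18)/6 = 54/6 = 9; σ²_F = ((18−4)/6)² = 5.444
te_G = (12 + 4·14 + 22)/6 = 90/6 = 15; σ²_G = ((22−12)/6)² = 2.778
te_H = (3 + 4·8 + 25)/6 = 60/6 = 10; σ²_H = ((25−3)/6)² = 13.444
te_I = (9 + 4·10 + 23)/6 = 72/6 = 12; σ²_I = ((23−9)/6)² = 5.444

Forward pass:
ES_A = 0; EF_A = 2
ES_B = 0; EF_B = 11
ES_C = 11; EF_C = 11+8 = 19
ES_D = max(EF_A=2, EF_B=11) = 11; EF_D = 11+11 = 22
ES_E = max(EF_B=11, EF_C=19) = 19; EF_E = 19+11 = 30
ES_F = 19; EF_F = 19+9 = 28
ES_G = max(EF_C=19, EF_D=22) = 22; EF_G = 22+15 = 37
ES_H = max(EF_C=19, EF_D=22) = 22; EF_H = 22+10 = 32
ES_I = max(EF_A=2, EF_E=30, EF_F=28, EF_G=37, EF_H=32) = 37; EF_I = 37+12 = 49
Expected project duration μ = 49 days. Critical path: B → D → G → I.

Variances on critical path: σ²_B=7.111, σ²_D=2.778, σ²_G=2.778, σ²_I=5.444.
Largest is σ²_B = 7.111.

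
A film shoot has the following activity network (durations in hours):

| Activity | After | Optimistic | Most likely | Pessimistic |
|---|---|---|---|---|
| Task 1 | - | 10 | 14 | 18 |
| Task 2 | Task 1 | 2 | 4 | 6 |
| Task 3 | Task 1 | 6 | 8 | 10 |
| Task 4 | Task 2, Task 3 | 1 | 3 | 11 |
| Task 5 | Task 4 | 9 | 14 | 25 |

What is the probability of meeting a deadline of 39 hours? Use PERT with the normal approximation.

0.283

te_Task 1 = (10 + 4·14 + 18)/6 = 84/6 = 14; σ²_Task 1 = ((18−10)/6)² = 1.778
te_Task 2 = (2 + 4·4 + 6)/6 = 24/6 = 4; σ²_Task 2 = ((6−2)/6)² = 0.444
te_Task 3 = (6 + 4·8 + 10)/6 = 48/6 = 8; σ²_Task 3 = ((10−6)/6)² = 0.444
te_Task 4 = (1 + 4·3 + 11)/6 = 24/6 = 4; σ²_Task 4 = ((11−1)/6)² = 2.778
te_Task 5 = (9 + 4·14 + 25)/6 = 90/6 = 15; σ²_Task 5 = ((25−9)/6)² = 7.111

Forward pass:
ES_Task 1 = 0; EF_Task 1 = 14
ES_Task 2 = 14; EF_Task 2 = 14+4 = 18
ES_Task 3 = 14; EF_Task 3 = 14+8 = 22
ES_Task 4 = max(EF_Task 2=18, EF_Task 3=22) = 22; EF_Task 4 = 22+4 = 26
ES_Task 5 = 26; EF_Task 5 = 26+15 = 41
Expected project duration μ = 41 hours. Critical path: Task 1 → Task 3 → Task 4 → Task 5.

Variance along critical path = 1.778 + 0.444 + 2.778 + 7.111 = 12.111; σ = √12.111 = 3.480 hours.
Z = (39 − 41) / 3.480 = -0.575
P(T ≤ 39) = Φ(-0.575) ≈ 0.283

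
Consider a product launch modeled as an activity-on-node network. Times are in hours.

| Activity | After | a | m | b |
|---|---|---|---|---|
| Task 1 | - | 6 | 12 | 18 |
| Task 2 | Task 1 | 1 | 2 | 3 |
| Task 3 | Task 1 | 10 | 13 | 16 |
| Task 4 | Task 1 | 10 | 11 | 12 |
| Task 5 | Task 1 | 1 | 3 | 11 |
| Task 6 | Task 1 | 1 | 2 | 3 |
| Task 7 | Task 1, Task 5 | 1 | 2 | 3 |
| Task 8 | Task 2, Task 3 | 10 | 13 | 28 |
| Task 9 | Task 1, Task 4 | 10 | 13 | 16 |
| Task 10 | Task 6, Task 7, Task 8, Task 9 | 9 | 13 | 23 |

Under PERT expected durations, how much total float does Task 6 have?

te_Task 1 = (6 + 4·12 + 18)/6 = 72/6 = 12
te_Task 2 = (1 + 4·2 + 3)/6 = 12/6 = 2
te_Task 3 = (10 + 4·13 + 16)/6 = 78/6 = 13
te_Task 4 = (10 + 4·11 + 12)/6 = 66/6 = 11
te_Task 5 = (1 + 4·3 + 11)/6 = 24/6 = 4
te_Task 6 = (1 + 4·2 + 3)/6 = 12/6 = 2
te_Task 7 = (1 + 4·2 + 3)/6 = 12/6 = 2
te_Task 8 = (10 + 4·13 + 28)/6 = 90/6 = 15
te_Task 9 = (10 + 4·13 + 16)/6 = 78/6 = 13
te_Task 10 = (9 + 4·13 + 23)/6 = 84/6 = 14

Forward pass:
ES_Task 1 = 0; EF_Task 1 = 12
ES_Task 2 = 12; EF_Task 2 = 12+2 = 14
ES_Task 3 = 12; EF_Task 3 = 12+13 = 25
ES_Task 4 = 12; EF_Task 4 = 12+11 = 23
ES_Task 5 = 12; EF_Task 5 = 12+4 = 16
ES_Task 6 = 12; EF_Task 6 = 12+2 = 14
ES_Task 7 = max(EF_Task 1=12, EF_Task 5=16) = 16; EF_Task 7 = 16+2 = 18
ES_Task 8 = max(EF_Task 2=14, EF_Task 3=25) = 25; EF_Task 8 = 25+15 = 40
ES_Task 9 = max(EF_Task 1=12, EF_Task 4=23) = 23; EF_Task 9 = 23+13 = 36
ES_Task 10 = max(EF_Task 6=14, EF_Task 7=18, EF_Task 8=40, EF_Task 9=36) = 40; EF_Task 10 = 40+14 = 54
Expected project duration μ = 54 hours. Critical path: Task 1 → Task 3 → Task 8 → Task 10.

Backward pass:
LF_Task 10 = 54; LS_Task 10 = 54−14 = 40
LF_Task 9 = LS_Task 10 = 40; LS_Task 9 = 40−13 = 27
LF_Task 8 = LS_Task 10 = 40; LS_Task 8 = 40−15 = 25
LF_Task 7 = LS_Task 10 = 40; LS_Task 7 = 40−2 = 38
LF_Task 6 = LS_Task 10 = 40; LS_Task 6 = 40−2 = 38
LF_Task 5 = LS_Task 7 = 38; LS_Task 5 = 38−4 = 34
LF_Task 4 = LS_Task 9 = 27; LS_Task 4 = 27−11 = 16
LF_Task 3 = LS_Task 8 = 25; LS_Task 3 = 25−13 = 12
LF_Task 2 = LS_Task 8 = 25; LS_Task 2 = 25−2 = 23
LF_Task 1 = min(LS_Task 2=23, LS_Task 3=12, LS_Task 4=16, LS_Task 5=34, LS_Task 6=38, LS_Task 7=38, LS_Task 9=27) = 12; LS_Task 1 = 12−12 = 0
Slack_Task 6 = LS_Task 6 − ES_Task 6 = 38 − 12 = 26

26 hours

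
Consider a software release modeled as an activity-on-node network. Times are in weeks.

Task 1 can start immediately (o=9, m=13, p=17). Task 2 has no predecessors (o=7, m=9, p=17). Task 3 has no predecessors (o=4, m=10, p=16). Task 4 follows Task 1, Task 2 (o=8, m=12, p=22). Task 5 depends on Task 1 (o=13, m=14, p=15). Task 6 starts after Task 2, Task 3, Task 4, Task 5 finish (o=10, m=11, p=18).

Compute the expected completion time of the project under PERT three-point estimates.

te_Task 1 = (9 + 4·13 + 17)/6 = 78/6 = 13
te_Task 2 = (7 + 4·9 + 17)/6 = 60/6 = 10
te_Task 3 = (4 + 4·10 + 16)/6 = 60/6 = 10
te_Task 4 = (8 + 4·12 + 22)/6 = 78/6 = 13
te_Task 5 = (13 + 4·14 + 15)/6 = 84/6 = 14
te_Task 6 = (10 + 4·11 + 18)/6 = 72/6 = 12

Forward pass:
ES_Task 1 = 0; EF_Task 1 = 13
ES_Task 2 = 0; EF_Task 2 = 10
ES_Task 3 = 0; EF_Task 3 = 10
ES_Task 4 = max(EF_Task 1=13, EF_Task 2=10) = 13; EF_Task 4 = 13+13 = 26
ES_Task 5 = 13; EF_Task 5 = 13+14 = 27
ES_Task 6 = max(EF_Task 2=10, EF_Task 3=10, EF_Task 4=26, EF_Task 5=27) = 27; EF_Task 6 = 27+12 = 39
Expected project duration μ = 39 weeks. Critical path: Task 1 → Task 5 → Task 6.

39 weeks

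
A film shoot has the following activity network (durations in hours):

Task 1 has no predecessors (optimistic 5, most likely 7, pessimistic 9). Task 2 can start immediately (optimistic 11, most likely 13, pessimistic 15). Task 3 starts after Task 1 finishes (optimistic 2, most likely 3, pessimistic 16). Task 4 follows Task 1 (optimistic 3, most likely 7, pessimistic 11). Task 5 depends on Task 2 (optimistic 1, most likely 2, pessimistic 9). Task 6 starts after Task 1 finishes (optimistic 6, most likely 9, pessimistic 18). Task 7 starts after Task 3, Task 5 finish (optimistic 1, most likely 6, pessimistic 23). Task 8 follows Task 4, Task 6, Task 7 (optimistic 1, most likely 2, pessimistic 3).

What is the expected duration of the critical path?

26 hours

te_Task 1 = (5 + 4·7 + 9)/6 = 42/6 = 7
te_Task 2 = (11 + 4·13 + 15)/6 = 78/6 = 13
te_Task 3 = (2 + 4·3 + 16)/6 = 30/6 = 5
te_Task 4 = (3 + 4·7 + 11)/6 = 42/6 = 7
te_Task 5 = (1 + 4·2 + 9)/6 = 18/6 = 3
te_Task 6 = (6 + 4·9 + 18)/6 = 60/6 = 10
te_Task 7 = (1 + 4·6 + 23)/6 = 48/6 = 8
te_Task 8 = (1 + 4·2 + 3)/6 = 12/6 = 2

Forward pass:
ES_Task 1 = 0; EF_Task 1 = 7
ES_Task 2 = 0; EF_Task 2 = 13
ES_Task 3 = 7; EF_Task 3 = 7+5 = 12
ES_Task 4 = 7; EF_Task 4 = 7+7 = 14
ES_Task 5 = 13; EF_Task 5 = 13+3 = 16
ES_Task 6 = 7; EF_Task 6 = 7+10 = 17
ES_Task 7 = max(EF_Task 3=12, EF_Task 5=16) = 16; EF_Task 7 = 16+8 = 24
ES_Task 8 = max(EF_Task 4=14, EF_Task 6=17, EF_Task 7=24) = 24; EF_Task 8 = 24+2 = 26
Expected project duration μ = 26 hours. Critical path: Task 2 → Task 5 → Task 7 → Task 8.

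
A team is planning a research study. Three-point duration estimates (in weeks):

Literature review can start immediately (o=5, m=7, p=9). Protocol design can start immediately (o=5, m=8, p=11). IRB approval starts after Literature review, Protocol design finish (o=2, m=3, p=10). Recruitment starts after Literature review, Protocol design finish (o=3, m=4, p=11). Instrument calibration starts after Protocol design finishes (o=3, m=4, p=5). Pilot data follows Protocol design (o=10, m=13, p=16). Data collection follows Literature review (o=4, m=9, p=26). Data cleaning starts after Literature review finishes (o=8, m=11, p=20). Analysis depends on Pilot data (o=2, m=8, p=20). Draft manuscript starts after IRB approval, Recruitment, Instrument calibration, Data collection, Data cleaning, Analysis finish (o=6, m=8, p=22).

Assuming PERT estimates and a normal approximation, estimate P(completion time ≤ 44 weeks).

te_Literature review = (5 + 4·7 + 9)/6 = 42/6 = 7; σ²_Literature review = ((9−5)/6)² = 0.444
te_Protocol design = (5 + 4·8 + 11)/6 = 48/6 = 8; σ²_Protocol design = ((11−5)/6)² = 1.000
te_IRB approval = (2 + 4·3 + 10)/6 = 24/6 = 4; σ²_IRB approval = ((10−2)/6)² = 1.778
te_Recruitment = (3 + 4·4 + 11)/6 = 30/6 = 5; σ²_Recruitment = ((11−3)/6)² = 1.778
te_Instrument calibration = (3 + 4·4 + 5)/6 = 24/6 = 4; σ²_Instrument calibration = ((5−3)/6)² = 0.111
te_Pilot data = (10 + 4·13 + 16)/6 = 78/6 = 13; σ²_Pilot data = ((16−10)/6)² = 1.000
te_Data collection = (4 + 4·9 + 26)/6 = 66/6 = 11; σ²_Data collection = ((26−4)/6)² = 13.444
te_Data cleaning = (8 + 4·11 + 20)/6 = 72/6 = 12; σ²_Data cleaning = ((20−8)/6)² = 4.000
te_Analysis = (2 + 4·8 + 20)/6 = 54/6 = 9; σ²_Analysis = ((20−2)/6)² = 9.000
te_Draft manuscript = (6 + 4·8 + 22)/6 = 60/6 = 10; σ²_Draft manuscript = ((22−6)/6)² = 7.111

Forward pass:
ES_Literature review = 0; EF_Literature review = 7
ES_Protocol design = 0; EF_Protocol design = 8
ES_IRB approval = max(EF_Literature review=7, EF_Protocol design=8) = 8; EF_IRB approval = 8+4 = 12
ES_Recruitment = max(EF_Literature review=7, EF_Protocol design=8) = 8; EF_Recruitment = 8+5 = 13
ES_Instrument calibration = 8; EF_Instrument calibration = 8+4 = 12
ES_Pilot data = 8; EF_Pilot data = 8+13 = 21
ES_Data collection = 7; EF_Data collection = 7+11 = 18
ES_Data cleaning = 7; EF_Data cleaning = 7+12 = 19
ES_Analysis = 21; EF_Analysis = 21+9 = 30
ES_Draft manuscript = max(EF_IRB approval=12, EF_Recruitment=13, EF_Instrument calibration=12, EF_Data collection=18, EF_Data cleaning=19, EF_Analysis=30) = 30; EF_Draft manuscript = 30+10 = 40
Expected project duration μ = 40 weeks. Critical path: Protocol design → Pilot data → Analysis → Draft manuscript.

Variance along critical path = 1.000 + 1.000 + 9.000 + 7.111 = 18.111; σ = √18.111 = 4.256 weeks.
Z = (44 − 40) / 4.256 = 0.940
P(T ≤ 44) = Φ(0.940) ≈ 0.826

0.826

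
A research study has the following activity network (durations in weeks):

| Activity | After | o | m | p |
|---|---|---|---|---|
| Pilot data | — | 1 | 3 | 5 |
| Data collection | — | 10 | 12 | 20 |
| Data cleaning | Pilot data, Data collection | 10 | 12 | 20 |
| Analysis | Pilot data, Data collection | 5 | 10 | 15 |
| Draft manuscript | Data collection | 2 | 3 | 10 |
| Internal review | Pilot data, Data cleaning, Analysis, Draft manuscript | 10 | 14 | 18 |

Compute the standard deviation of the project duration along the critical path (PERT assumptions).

2.71 weeks

te_Pilot data = (1 + 4·3 + 5)/6 = 18/6 = 3; σ²_Pilot data = ((5−1)/6)² = 0.444
te_Data collection = (10 + 4·12 + 20)/6 = 78/6 = 13; σ²_Data collection = ((20−10)/6)² = 2.778
te_Data cleaning = (10 + 4·12 + 20)/6 = 78/6 = 13; σ²_Data cleaning = ((20−10)/6)² = 2.778
te_Analysis = (5 + 4·10 + 15)/6 = 60/6 = 10; σ²_Analysis = ((15−5)/6)² = 2.778
te_Draft manuscript = (2 + 4·3 + 10)/6 = 24/6 = 4; σ²_Draft manuscript = ((10−2)/6)² = 1.778
te_Internal review = (10 + 4·14 + 18)/6 = 84/6 = 14; σ²_Internal review = ((18−10)/6)² = 1.778

Forward pass:
ES_Pilot data = 0; EF_Pilot data = 3
ES_Data collection = 0; EF_Data collection = 13
ES_Data cleaning = max(EF_Pilot data=3, EF_Data collection=13) = 13; EF_Data cleaning = 13+13 = 26
ES_Analysis = max(EF_Pilot data=3, EF_Data collection=13) = 13; EF_Analysis = 13+10 = 23
ES_Draft manuscript = 13; EF_Draft manuscript = 13+4 = 17
ES_Internal review = max(EF_Pilot data=3, EF_Data cleaning=26, EF_Analysis=23, EF_Draft manuscript=17) = 26; EF_Internal review = 26+14 = 40
Expected project duration μ = 40 weeks. Critical path: Data collection → Data cleaning → Internal review.

Variance along critical path = 2.778 + 2.778 + 1.778 = 7.333
σ = √7.333 = 2.708 weeks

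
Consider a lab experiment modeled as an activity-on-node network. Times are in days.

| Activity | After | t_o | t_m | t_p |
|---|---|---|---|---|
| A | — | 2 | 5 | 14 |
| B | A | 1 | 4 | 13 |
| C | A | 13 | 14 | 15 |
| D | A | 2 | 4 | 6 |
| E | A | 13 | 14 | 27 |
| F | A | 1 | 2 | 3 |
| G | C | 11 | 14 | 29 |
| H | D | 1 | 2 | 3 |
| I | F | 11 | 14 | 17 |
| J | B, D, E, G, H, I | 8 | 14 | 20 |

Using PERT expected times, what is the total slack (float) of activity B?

25 days

te_A = (2 + 4·5 + 14)/6 = 36/6 = 6
te_B = (1 + 4·4 + 13)/6 = 30/6 = 5
te_C = (13 + 4·14 + 15)/6 = 84/6 = 14
te_D = (2 + 4·4 + 6)/6 = 24/6 = 4
te_E = (13 + 4·14 + 27)/6 = 96/6 = 16
te_F = (1 + 4·2 + 3)/6 = 12/6 = 2
te_G = (11 + 4·14 + 29)/6 = 96/6 = 16
te_H = (1 + 4·2 + 3)/6 = 12/6 = 2
te_I = (11 + 4·14 + 17)/6 = 84/6 = 14
te_J = (8 + 4·14 + 20)/6 = 84/6 = 14

Forward pass:
ES_A = 0; EF_A = 6
ES_B = 6; EF_B = 6+5 = 11
ES_C = 6; EF_C = 6+14 = 20
ES_D = 6; EF_D = 6+4 = 10
ES_E = 6; EF_E = 6+16 = 22
ES_F = 6; EF_F = 6+2 = 8
ES_G = 20; EF_G = 20+16 = 36
ES_H = 10; EF_H = 10+2 = 12
ES_I = 8; EF_I = 8+14 = 22
ES_J = max(EF_B=11, EF_D=10, EF_E=22, EF_G=36, EF_H=12, EF_I=22) = 36; EF_J = 36+14 = 50
Expected project duration μ = 50 days. Critical path: A → C → G → J.

Backward pass:
LF_J = 50; LS_J = 50−14 = 36
LF_I = LS_J = 36; LS_I = 36−14 = 22
LF_H = LS_J = 36; LS_H = 36−2 = 34
LF_G = LS_J = 36; LS_G = 36−16 = 20
LF_F = LS_I = 22; LS_F = 22−2 = 20
LF_E = LS_J = 36; LS_E = 36−16 = 20
LF_D = min(LS_H=34, LS_J=36) = 34; LS_D = 34−4 = 30
LF_C = LS_G = 20; LS_C = 20−14 = 6
LF_B = LS_J = 36; LS_B = 36−5 = 31
LF_A = min(LS_B=31, LS_C=6, LS_D=30, LS_E=20, LS_F=20) = 6; LS_A = 6−6 = 0
Slack_B = LS_B − ES_B = 31 − 6 = 25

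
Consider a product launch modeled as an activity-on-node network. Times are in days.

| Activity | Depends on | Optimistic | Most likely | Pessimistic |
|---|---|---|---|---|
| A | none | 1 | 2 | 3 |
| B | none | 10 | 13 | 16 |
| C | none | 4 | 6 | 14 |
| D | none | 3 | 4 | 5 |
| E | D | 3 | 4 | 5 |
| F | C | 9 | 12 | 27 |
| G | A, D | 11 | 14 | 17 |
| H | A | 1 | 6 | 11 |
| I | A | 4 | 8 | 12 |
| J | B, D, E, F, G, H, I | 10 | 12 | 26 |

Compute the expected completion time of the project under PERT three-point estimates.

te_A = (1 + 4·2 + 3)/6 = 12/6 = 2
te_B = (10 + 4·13 + 16)/6 = 78/6 = 13
te_C = (4 + 4·6 + 14)/6 = 42/6 = 7
te_D = (3 + 4·4 + 5)/6 = 24/6 = 4
te_E = (3 + 4·4 + 5)/6 = 24/6 = 4
te_F = (9 + 4·12 + 27)/6 = 84/6 = 14
te_G = (11 + 4·14 + 17)/6 = 84/6 = 14
te_H = (1 + 4·6 + 11)/6 = 36/6 = 6
te_I = (4 + 4·8 + 12)/6 = 48/6 = 8
te_J = (10 + 4·12 + 26)/6 = 84/6 = 14

Forward pass:
ES_A = 0; EF_A = 2
ES_B = 0; EF_B = 13
ES_C = 0; EF_C = 7
ES_D = 0; EF_D = 4
ES_E = 4; EF_E = 4+4 = 8
ES_F = 7; EF_F = 7+14 = 21
ES_G = max(EF_A=2, EF_D=4) = 4; EF_G = 4+14 = 18
ES_H = 2; EF_H = 2+6 = 8
ES_I = 2; EF_I = 2+8 = 10
ES_J = max(EF_B=13, EF_D=4, EF_E=8, EF_F=21, EF_G=18, EF_H=8, EF_I=10) = 21; EF_J = 21+14 = 35
Expected project duration μ = 35 days. Critical path: C → F → J.

35 days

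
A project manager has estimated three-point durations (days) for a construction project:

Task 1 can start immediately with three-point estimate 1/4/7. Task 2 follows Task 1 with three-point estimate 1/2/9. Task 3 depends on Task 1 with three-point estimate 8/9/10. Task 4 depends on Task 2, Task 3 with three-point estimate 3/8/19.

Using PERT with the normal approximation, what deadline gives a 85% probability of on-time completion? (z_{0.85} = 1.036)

te_Task 1 = (1 + 4·4 + 7)/6 = 24/6 = 4; σ²_Task 1 = ((7−1)/6)² = 1.000
te_Task 2 = (1 + 4·2 + 9)/6 = 18/6 = 3; σ²_Task 2 = ((9−1)/6)² = 1.778
te_Task 3 = (8 + 4·9 + 10)/6 = 54/6 = 9; σ²_Task 3 = ((10−8)/6)² = 0.111
te_Task 4 = (3 + 4·8 + 19)/6 = 54/6 = 9; σ²_Task 4 = ((19−3)/6)² = 7.111

Forward pass:
ES_Task 1 = 0; EF_Task 1 = 4
ES_Task 2 = 4; EF_Task 2 = 4+3 = 7
ES_Task 3 = 4; EF_Task 3 = 4+9 = 13
ES_Task 4 = max(EF_Task 2=7, EF_Task 3=13) = 13; EF_Task 4 = 13+9 = 22
Expected project duration μ = 22 days. Critical path: Task 1 → Task 3 → Task 4.

Variance along critical path = 1.000 + 0.111 + 7.111 = 8.222; σ = 2.867 days.
D = μ + z·σ = 22 + 1.036·2.867 = 25.0 days

25.0 days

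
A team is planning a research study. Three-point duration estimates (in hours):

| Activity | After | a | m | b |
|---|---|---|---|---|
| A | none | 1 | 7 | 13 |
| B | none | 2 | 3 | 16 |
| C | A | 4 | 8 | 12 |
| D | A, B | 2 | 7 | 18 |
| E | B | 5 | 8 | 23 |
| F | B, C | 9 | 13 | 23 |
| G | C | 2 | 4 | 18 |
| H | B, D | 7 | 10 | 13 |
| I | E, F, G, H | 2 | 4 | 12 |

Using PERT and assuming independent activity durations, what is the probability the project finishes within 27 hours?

te_A = (1 + 4·7 + 13)/6 = 42/6 = 7; σ²_A = ((13−1)/6)² = 4.000
te_B = (2 + 4·3 + 16)/6 = 30/6 = 5; σ²_B = ((16−2)/6)² = 5.444
te_C = (4 + 4·8 + 12)/6 = 48/6 = 8; σ²_C = ((12−4)/6)² = 1.778
te_D = (2 + 4·7 + 18)/6 = 48/6 = 8; σ²_D = ((18−2)/6)² = 7.111
te_E = (5 + 4·8 + 23)/6 = 60/6 = 10; σ²_E = ((23−5)/6)² = 9.000
te_F = (9 + 4·13 + 23)/6 = 84/6 = 14; σ²_F = ((23−9)/6)² = 5.444
te_G = (2 + 4·4 + 18)/6 = 36/6 = 6; σ²_G = ((18−2)/6)² = 7.111
te_H = (7 + 4·10 + 13)/6 = 60/6 = 10; σ²_H = ((13−7)/6)² = 1.000
te_I = (2 + 4·4 + 12)/6 = 30/6 = 5; σ²_I = ((12−2)/6)² = 2.778

Forward pass:
ES_A = 0; EF_A = 7
ES_B = 0; EF_B = 5
ES_C = 7; EF_C = 7+8 = 15
ES_D = max(EF_A=7, EF_B=5) = 7; EF_D = 7+8 = 15
ES_E = 5; EF_E = 5+10 = 15
ES_F = max(EF_B=5, EF_C=15) = 15; EF_F = 15+14 = 29
ES_G = 15; EF_G = 15+6 = 21
ES_H = max(EF_B=5, EF_D=15) = 15; EF_H = 15+10 = 25
ES_I = max(EF_E=15, EF_F=29, EF_G=21, EF_H=25) = 29; EF_I = 29+5 = 34
Expected project duration μ = 34 hours. Critical path: A → C → F → I.

Variance along critical path = 4.000 + 1.778 + 5.444 + 2.778 = 14.000; σ = √14.000 = 3.742 hours.
Z = (27 − 34) / 3.742 = -1.871
P(T ≤ 27) = Φ(-1.871) ≈ 0.031

0.031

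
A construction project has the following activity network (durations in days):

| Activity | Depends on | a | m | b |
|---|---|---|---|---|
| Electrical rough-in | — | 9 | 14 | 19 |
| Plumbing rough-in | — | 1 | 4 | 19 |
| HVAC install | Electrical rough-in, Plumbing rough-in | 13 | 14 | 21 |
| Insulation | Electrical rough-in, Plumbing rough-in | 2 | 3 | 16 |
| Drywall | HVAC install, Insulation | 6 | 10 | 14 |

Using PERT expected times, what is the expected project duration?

te_Electrical rough-in = (9 + 4·14 + 19)/6 = 84/6 = 14
te_Plumbing rough-in = (1 + 4·4 + 19)/6 = 36/6 = 6
te_HVAC install = (13 + 4·14 + 21)/6 = 90/6 = 15
te_Insulation = (2 + 4·3 + 16)/6 = 30/6 = 5
te_Drywall = (6 + 4·10 + 14)/6 = 60/6 = 10

Forward pass:
ES_Electrical rough-in = 0; EF_Electrical rough-in = 14
ES_Plumbing rough-in = 0; EF_Plumbing rough-in = 6
ES_HVAC install = max(EF_Electrical rough-in=14, EF_Plumbing rough-in=6) = 14; EF_HVAC install = 14+15 = 29
ES_Insulation = max(EF_Electrical rough-in=14, EF_Plumbing rough-in=6) = 14; EF_Insulation = 14+5 = 19
ES_Drywall = max(EF_HVAC install=29, EF_Insulation=19) = 29; EF_Drywall = 29+10 = 39
Expected project duration μ = 39 days. Critical path: Electrical rough-in → HVAC install → Drywall.

39 days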